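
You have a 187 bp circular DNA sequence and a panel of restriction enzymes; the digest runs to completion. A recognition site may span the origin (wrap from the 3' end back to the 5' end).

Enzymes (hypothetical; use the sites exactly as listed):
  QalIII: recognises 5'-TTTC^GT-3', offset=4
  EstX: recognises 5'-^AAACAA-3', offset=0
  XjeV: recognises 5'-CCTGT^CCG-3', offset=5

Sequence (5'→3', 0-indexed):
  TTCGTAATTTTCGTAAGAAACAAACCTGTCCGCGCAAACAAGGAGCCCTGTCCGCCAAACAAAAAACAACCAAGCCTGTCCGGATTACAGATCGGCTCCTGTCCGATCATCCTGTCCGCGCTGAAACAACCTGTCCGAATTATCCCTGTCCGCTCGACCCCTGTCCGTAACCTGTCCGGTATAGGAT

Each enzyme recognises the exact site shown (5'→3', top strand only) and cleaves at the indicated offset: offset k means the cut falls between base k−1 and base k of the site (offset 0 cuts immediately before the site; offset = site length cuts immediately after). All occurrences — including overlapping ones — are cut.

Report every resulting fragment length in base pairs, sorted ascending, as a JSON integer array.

[5,5,6,7,8,9,11,11,12,13,15,15,15,16,16,23]

Scan for sites:
  QalIII TTTCGT/4: at [8, 186] ⇒ [3, 12]
  EstX AAACAA/0: at [17, 35, 56, 63, 123] ⇒ [17, 35, 56, 63, 123]
  XjeV CCTGTCCG/5: at [24, 46, 74, 97, 110, 129, 144, 159, 170] ⇒ [29, 51, 79, 102, 115, 134, 149, 164, 175]

Pooled cuts: [3, 12, 17, 29, 35, 51, 56, 63, 79, 102, 115, 123, 134, 149, 164, 175]

Fragment lengths:
  3→12: 9 bp
  12→17: 5 bp
  17→29: 12 bp
  29→35: 6 bp
  35→51: 16 bp
  51→56: 5 bp
  56→63: 7 bp
  63→79: 16 bp
  79→102: 23 bp
  102→115: 13 bp
  115→123: 8 bp
  123→134: 11 bp
  134→149: 15 bp
  149→164: 15 bp
  164→175: 11 bp
  175→3 (wrap): 187-175+3 = 15 bp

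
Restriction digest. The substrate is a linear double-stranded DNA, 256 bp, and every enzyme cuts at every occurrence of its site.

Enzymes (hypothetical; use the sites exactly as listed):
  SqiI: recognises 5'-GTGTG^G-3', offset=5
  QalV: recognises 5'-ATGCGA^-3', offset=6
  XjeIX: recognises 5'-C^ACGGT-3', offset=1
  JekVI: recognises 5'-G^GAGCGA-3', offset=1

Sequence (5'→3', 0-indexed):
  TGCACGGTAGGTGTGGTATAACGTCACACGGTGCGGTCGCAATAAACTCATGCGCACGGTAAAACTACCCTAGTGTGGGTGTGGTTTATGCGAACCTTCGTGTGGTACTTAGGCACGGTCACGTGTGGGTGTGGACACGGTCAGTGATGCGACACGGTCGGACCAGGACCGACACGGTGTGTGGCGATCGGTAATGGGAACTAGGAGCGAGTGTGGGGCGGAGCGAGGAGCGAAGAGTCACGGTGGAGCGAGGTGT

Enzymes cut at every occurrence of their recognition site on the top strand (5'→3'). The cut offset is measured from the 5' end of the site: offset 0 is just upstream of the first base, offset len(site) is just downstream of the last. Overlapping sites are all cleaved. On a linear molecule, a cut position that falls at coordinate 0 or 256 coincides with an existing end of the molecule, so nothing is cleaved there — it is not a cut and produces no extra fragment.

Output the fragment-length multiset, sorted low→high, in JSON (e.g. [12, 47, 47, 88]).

Scan for sites:
  SqiI GTGTGG/5: at [10, 72, 78, 99, 122, 128, 178, 210] ⇒ [15, 77, 83, 104, 127, 133, 183, 215]
  QalV ATGCGA/6: at [87, 146] ⇒ [93, 152]
  XjeIX CACGGT/1: at [2, 26, 54, 113, 135, 152, 172, 238] ⇒ [3, 27, 55, 114, 136, 153, 173, 239]
  JekVI GGAGCGA/1: at [203, 219, 226, 244] ⇒ [204, 220, 227, 245]

All cut coordinates (distinct, sorted): [3, 15, 27, 55, 77, 83, 93, 104, 114, 127, 133, 136, 152, 153, 173, 183, 204, 215, 220, 227, 239, 245]

Fragment lengths:
  [0,3): 3 bp
  [3,15): 12 bp
  [15,27): 12 bp
  [27,55): 28 bp
  [55,77): 22 bp
  [77,83): 6 bp
  [83,93): 10 bp
  [93,104): 11 bp
  [104,114): 10 bp
  [114,127): 13 bp
  [127,133): 6 bp
  [133,136): 3 bp
  [136,152): 16 bp
  [152,153): 1 bp
  [153,173): 20 bp
  [173,183): 10 bp
  [183,204): 21 bp
  [204,215): 11 bp
  [215,220): 5 bp
  [220,227): 7 bp
  [227,239): 12 bp
  [239,245): 6 bp
  [245,256): 11 bp

[1,3,3,5,6,6,6,7,10,10,10,11,11,11,12,12,12,13,16,20,21,22,28]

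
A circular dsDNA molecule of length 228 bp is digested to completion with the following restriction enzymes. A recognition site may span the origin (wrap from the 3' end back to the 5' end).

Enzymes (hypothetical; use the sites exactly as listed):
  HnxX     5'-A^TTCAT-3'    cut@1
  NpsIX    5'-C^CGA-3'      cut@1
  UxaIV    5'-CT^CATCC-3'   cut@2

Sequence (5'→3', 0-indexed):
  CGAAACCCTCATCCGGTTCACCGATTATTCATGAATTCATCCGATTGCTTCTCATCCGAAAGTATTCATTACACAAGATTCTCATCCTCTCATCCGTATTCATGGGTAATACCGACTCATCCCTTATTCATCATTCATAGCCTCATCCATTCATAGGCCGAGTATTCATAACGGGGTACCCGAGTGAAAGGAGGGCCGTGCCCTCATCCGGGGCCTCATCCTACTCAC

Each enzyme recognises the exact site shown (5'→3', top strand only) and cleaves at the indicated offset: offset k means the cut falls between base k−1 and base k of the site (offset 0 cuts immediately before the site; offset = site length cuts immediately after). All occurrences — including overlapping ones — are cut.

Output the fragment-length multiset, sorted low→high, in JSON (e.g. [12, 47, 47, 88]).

Scan for sites:
  HnxX (ATTCAT, off=1): starts [26, 34, 63, 97, 125, 132, 148, 163] → cuts [27, 35, 64, 98, 126, 133, 149, 164]
  NpsIX (CCGA, off=1): starts [20, 40, 55, 111, 157, 179, 227] → cuts [0, 21, 41, 56, 112, 158, 180]
  UxaIV (CTCATCC, off=2): starts [7, 50, 80, 88, 115, 141, 202, 214] → cuts [9, 52, 82, 90, 117, 143, 204, 216]

Pooled cuts: [0, 9, 21, 27, 35, 41, 52, 56, 64, 82, 90, 98, 112, 117, 126, 133, 143, 149, 158, 164, 180, 204, 216]

Fragment lengths:
  0→9: 9 bp
  9→21: 12 bp
  21→27: 6 bp
  27→35: 8 bp
  35→41: 6 bp
  41→52: 11 bp
  52→56: 4 bp
  56→64: 8 bp
  64→82: 18 bp
  82→90: 8 bp
  90→98: 8 bp
  98→112: 14 bp
  112→117: 5 bp
  117→126: 9 bp
  126→133: 7 bp
  133→143: 10 bp
  143→149: 6 bp
  149→158: 9 bp
  158→164: 6 bp
  164→180: 16 bp
  180→204: 24 bp
  204→216: 12 bp
  216→0 (wrap): 228-216+0 = 12 bp

[4,5,6,6,6,6,7,8,8,8,8,9,9,9,10,11,12,12,12,14,16,18,24]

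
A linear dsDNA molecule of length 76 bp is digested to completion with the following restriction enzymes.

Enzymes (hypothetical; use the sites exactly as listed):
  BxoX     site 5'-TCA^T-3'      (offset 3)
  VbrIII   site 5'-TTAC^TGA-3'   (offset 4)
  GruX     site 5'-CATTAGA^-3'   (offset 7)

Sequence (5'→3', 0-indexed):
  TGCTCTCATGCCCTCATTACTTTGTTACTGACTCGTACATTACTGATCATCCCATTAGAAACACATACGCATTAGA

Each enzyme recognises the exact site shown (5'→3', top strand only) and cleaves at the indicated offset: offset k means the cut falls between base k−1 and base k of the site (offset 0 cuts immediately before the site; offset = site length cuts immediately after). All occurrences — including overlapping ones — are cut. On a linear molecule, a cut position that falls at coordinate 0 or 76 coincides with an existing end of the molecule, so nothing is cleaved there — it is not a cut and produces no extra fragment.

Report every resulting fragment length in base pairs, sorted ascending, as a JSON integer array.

[6,8,8,10,12,15,17]

Per-enzyme occurrences:
  BxoX (TCAT, off=3): starts [5, 13, 46] → cuts [8, 16, 49]
  VbrIII (TTACTGA, off=4): starts [24, 39] → cuts [28, 43]
  GruX (CATTAGA, off=7): starts [52, 69] → cuts [59] (position 76 is a terminus of the linear molecule — no cut)

All cut coordinates (distinct, sorted): [8, 16, 28, 43, 49, 59]

Fragment lengths:
  [0,8): 8 bp
  [8,16): 8 bp
  [16,28): 12 bp
  [28,43): 15 bp
  [43,49): 6 bp
  [49,59): 10 bp
  [59,76): 17 bp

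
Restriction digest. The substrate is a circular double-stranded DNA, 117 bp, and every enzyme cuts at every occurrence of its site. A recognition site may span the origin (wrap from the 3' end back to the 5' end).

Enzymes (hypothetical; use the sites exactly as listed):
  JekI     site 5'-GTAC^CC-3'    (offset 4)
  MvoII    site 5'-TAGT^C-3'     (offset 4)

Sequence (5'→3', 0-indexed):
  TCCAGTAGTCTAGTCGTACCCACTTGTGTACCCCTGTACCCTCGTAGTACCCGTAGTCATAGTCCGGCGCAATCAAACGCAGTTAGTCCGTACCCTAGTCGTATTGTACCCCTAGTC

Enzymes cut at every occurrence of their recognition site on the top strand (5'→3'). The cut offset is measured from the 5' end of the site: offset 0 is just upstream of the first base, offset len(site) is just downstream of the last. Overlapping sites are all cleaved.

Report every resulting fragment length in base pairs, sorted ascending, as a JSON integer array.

Scan for sites:
  JekI GTACCC/4: at [15, 27, 35, 46, 89, 105] ⇒ [19, 31, 39, 50, 93, 109]
  MvoII TAGTC/4: at [5, 10, 53, 59, 83, 95, 112] ⇒ [9, 14, 57, 63, 87, 99, 116]

Pooled cuts: [9, 14, 19, 31, 39, 50, 57, 63, 87, 93, 99, 109, 116]

Fragments:
  9→14: 5 bp
  14→19: 5 bp
  19→31: 12 bp
  31→39: 8 bp
  39→50: 11 bp
  50→57: 7 bp
  57→63: 6 bp
  63→87: 24 bp
  87→93: 6 bp
  93→99: 6 bp
  99→109: 10 bp
  109→116: 7 bp
  116→9 (wrap): 117-116+9 = 10 bp

[5,5,6,6,6,7,7,8,10,10,11,12,24]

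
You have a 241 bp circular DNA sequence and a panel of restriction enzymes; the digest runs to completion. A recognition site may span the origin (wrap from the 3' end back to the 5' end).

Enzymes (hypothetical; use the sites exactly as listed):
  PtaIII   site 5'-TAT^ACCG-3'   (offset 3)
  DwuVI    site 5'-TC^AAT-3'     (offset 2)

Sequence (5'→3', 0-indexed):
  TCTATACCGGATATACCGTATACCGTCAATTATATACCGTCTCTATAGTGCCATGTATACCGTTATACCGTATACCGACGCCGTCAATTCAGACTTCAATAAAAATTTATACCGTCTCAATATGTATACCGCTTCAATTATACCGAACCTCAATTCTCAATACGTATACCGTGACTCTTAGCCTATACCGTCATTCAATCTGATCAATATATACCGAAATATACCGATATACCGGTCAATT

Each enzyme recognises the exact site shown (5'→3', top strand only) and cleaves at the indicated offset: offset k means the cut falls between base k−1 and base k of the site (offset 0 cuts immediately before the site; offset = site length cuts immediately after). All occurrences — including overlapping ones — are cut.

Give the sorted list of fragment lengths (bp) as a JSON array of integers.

Site scan:
  PtaIII TATACCG/3: at [2, 11, 18, 32, 55, 63, 70, 107, 124, 138, 164, 183, 209, 219, 227] ⇒ [5, 14, 21, 35, 58, 66, 73, 110, 127, 141, 167, 186, 212, 222, 230]
  DwuVI TCAAT/2: at [25, 83, 95, 116, 133, 149, 156, 194, 203, 235] ⇒ [27, 85, 97, 118, 135, 151, 158, 196, 205, 237]

Pooled cuts: [5, 14, 21, 27, 35, 58, 66, 73, 85, 97, 110, 118, 127, 135, 141, 151, 158, 167, 186, 196, 205, 212, 222, 230, 237]

Fragments:
  5→14: 9 bp
  14→21: 7 bp
  21→27: 6 bp
  27→35: 8 bp
  35→58: 23 bp
  58→66: 8 bp
  66→73: 7 bp
  73→85: 12 bp
  85→97: 12 bp
  97→110: 13 bp
  110→118: 8 bp
  118→127: 9 bp
  127→135: 8 bp
  135→141: 6 bp
  141→151: 10 bp
  151→158: 7 bp
  158→167: 9 bp
  167→186: 19 bp
  186→196: 10 bp
  196→205: 9 bp
  205→212: 7 bp
  212→222: 10 bp
  222→230: 8 bp
  230→237: 7 bp
  237→5 (wrap): 241-237+5 = 9 bp

[6,6,7,7,7,7,7,8,8,8,8,8,9,9,9,9,9,10,10,10,12,12,13,19,23]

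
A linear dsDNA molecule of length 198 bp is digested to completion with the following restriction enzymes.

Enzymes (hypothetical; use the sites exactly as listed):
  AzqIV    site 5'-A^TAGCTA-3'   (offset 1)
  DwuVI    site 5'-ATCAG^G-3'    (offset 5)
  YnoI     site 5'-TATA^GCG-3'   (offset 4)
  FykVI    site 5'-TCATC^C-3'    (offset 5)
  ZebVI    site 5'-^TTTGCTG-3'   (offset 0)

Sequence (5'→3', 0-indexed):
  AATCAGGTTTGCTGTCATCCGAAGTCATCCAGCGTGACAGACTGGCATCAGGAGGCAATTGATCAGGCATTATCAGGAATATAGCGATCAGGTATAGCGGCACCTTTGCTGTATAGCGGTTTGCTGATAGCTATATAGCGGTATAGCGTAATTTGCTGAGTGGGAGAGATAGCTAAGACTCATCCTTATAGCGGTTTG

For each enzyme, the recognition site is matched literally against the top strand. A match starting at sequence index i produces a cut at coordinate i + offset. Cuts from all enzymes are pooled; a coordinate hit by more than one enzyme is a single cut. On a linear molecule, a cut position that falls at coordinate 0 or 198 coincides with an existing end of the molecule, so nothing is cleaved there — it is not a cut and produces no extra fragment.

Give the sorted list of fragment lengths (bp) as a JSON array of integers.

Site scan:
  AzqIV (ATAGCTA, off=1): starts [126, 168] → cuts [127, 169]
  DwuVI (ATCAGG, off=5): starts [1, 46, 61, 71, 86] → cuts [6, 51, 66, 76, 91]
  YnoI (TATAGCG, off=4): starts [79, 92, 111, 133, 141, 186] → cuts [83, 96, 115, 137, 145, 190]
  FykVI (TCATCC, off=5): starts [14, 24, 179] → cuts [19, 29, 184]
  ZebVI (TTTGCTG, off=0): starts [7, 104, 119, 151] → cuts [7, 104, 119, 151]

Pooled cuts: [6, 7, 19, 29, 51, 66, 76, 83, 91, 96, 104, 115, 119, 127, 137, 145, 151, 169, 184, 190]

Fragment lengths:
  [0,6): 6 bp
  [6,7): 1 bp
  [7,19): 12 bp
  [19,29): 10 bp
  [29,51): 22 bp
  [51,66): 15 bp
  [66,76): 10 bp
  [76,83): 7 bp
  [83,91): 8 bp
  [91,96): 5 bp
  [96,104): 8 bp
  [104,115): 11 bp
  [115,119): 4 bp
  [119,127): 8 bp
  [127,137): 10 bp
  [137,145): 8 bp
  [145,151): 6 bp
  [151,169): 18 bp
  [169,184): 15 bp
  [184,190): 6 bp
  [190,198): 8 bp

[1,4,5,6,6,6,7,8,8,8,8,8,10,10,10,11,12,15,15,18,22]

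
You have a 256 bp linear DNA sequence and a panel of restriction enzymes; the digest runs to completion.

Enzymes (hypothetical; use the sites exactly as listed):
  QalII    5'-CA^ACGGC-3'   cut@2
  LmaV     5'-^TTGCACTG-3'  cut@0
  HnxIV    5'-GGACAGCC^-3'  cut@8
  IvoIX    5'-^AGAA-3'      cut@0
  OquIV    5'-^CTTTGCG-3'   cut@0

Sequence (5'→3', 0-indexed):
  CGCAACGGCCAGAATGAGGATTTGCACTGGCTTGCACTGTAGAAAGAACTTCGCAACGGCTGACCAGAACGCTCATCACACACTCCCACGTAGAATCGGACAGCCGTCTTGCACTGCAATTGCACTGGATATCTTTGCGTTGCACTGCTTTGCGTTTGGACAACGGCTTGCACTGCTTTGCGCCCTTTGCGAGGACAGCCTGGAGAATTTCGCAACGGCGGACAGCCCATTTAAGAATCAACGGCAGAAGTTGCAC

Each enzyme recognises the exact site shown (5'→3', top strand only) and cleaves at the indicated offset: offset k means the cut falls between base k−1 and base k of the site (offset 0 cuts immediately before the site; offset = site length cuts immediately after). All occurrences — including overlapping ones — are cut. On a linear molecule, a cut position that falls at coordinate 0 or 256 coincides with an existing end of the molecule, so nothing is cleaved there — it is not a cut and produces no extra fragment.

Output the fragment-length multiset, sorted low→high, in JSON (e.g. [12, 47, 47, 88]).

Site scan:
  QalII CAACGGC/2: at [2, 53, 160, 212, 238] ⇒ [4, 55, 162, 214, 240]
  LmaV TTGCACTG/0: at [21, 31, 108, 119, 139, 167] ⇒ [21, 31, 108, 119, 139, 167]
  HnxIV GGACAGCC/8: at [97, 192, 219] ⇒ [105, 200, 227]
  IvoIX AGAA/0: at [10, 40, 44, 65, 91, 203, 233, 245] ⇒ [10, 40, 44, 65, 91, 203, 233, 245]
  OquIV CTTTGCG/0: at [132, 147, 175, 184] ⇒ [132, 147, 175, 184]

All cut coordinates (distinct, sorted): [4, 10, 21, 31, 40, 44, 55, 65, 91, 105, 108, 119, 132, 139, 147, 162, 167, 175, 184, 200, 203, 214, 227, 233, 240, 245]

Fragment lengths:
  [0,4): 4 bp
  [4,10): 6 bp
  [10,21): 11 bp
  [21,31): 10 bp
  [31,40): 9 bp
  [40,44): 4 bp
  [44,55): 11 bp
  [55,65): 10 bp
  [65,91): 26 bp
  [91,105): 14 bp
  [105,108): 3 bp
  [108,119): 11 bp
  [119,132): 13 bp
  [132,139): 7 bp
  [139,147): 8 bp
  [147,162): 15 bp
  [162,167): 5 bp
  [167,175): 8 bp
  [175,184): 9 bp
  [184,200): 16 bp
  [200,203): 3 bp
  [203,214): 11 bp
  [214,227): 13 bp
  [227,233): 6 bp
  [233,240): 7 bp
  [240,245): 5 bp
  [245,256): 11 bp

[3,3,4,4,5,5,6,6,7,7,8,8,9,9,10,10,11,11,11,11,11,13,13,14,15,16,26]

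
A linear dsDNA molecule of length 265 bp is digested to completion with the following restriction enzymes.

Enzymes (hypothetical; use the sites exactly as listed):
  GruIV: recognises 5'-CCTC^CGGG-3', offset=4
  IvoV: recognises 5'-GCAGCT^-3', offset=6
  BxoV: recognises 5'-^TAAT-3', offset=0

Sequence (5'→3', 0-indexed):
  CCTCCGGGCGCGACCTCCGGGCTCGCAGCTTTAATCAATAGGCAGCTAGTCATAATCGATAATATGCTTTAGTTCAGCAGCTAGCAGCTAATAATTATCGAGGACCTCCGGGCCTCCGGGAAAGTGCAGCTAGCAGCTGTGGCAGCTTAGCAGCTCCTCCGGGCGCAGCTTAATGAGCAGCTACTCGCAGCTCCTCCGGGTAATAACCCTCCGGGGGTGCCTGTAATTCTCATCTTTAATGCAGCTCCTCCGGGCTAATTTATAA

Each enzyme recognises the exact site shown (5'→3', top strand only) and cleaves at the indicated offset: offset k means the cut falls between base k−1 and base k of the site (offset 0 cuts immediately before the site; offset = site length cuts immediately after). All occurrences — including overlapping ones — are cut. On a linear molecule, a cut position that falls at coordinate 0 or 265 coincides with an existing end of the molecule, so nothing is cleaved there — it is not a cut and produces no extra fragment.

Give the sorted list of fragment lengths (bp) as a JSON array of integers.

[1,1,2,4,4,4,4,4,5,5,6,7,7,8,8,9,10,10,10,11,11,12,12,13,13,13,15,16,17,23]

Site scan:
  GruIV CCTCCGGG/4: at [0, 13, 104, 112, 155, 192, 207, 246] ⇒ [4, 17, 108, 116, 159, 196, 211, 250]
  IvoV GCAGCT/6: at [24, 41, 76, 83, 125, 132, 141, 149, 164, 176, 186, 240] ⇒ [30, 47, 82, 89, 131, 138, 147, 155, 170, 182, 192, 246]
  BxoV TAAT/0: at [31, 52, 59, 88, 91, 170, 200, 223, 236, 255] ⇒ [31, 52, 59, 88, 91, 170, 200, 223, 236, 255]

All cut coordinates (distinct, sorted): [4, 17, 30, 31, 47, 52, 59, 82, 88, 89, 91, 108, 116, 131, 138, 147, 155, 159, 170, 182, 192, 196, 200, 211, 223, 236, 246, 250, 255]

Fragment lengths:
  [0,4): 4 bp
  [4,17): 13 bp
  [17,30): 13 bp
  [30,31): 1 bp
  [31,47): 16 bp
  [47,52): 5 bp
  [52,59): 7 bp
  [59,82): 23 bp
  [82,88): 6 bp
  [88,89): 1 bp
  [89,91): 2 bp
  [91,108): 17 bp
  [108,116): 8 bp
  [116,131): 15 bp
  [131,138): 7 bp
  [138,147): 9 bp
  [147,155): 8 bp
  [155,159): 4 bp
  [159,170): 11 bp
  [170,182): 12 bp
  [182,192): 10 bp
  [192,196): 4 bp
  [196,200): 4 bp
  [200,211): 11 bp
  [211,223): 12 bp
  [223,236): 13 bp
  [236,246): 10 bp
  [246,250): 4 bp
  [250,255): 5 bp
  [255,265): 10 bp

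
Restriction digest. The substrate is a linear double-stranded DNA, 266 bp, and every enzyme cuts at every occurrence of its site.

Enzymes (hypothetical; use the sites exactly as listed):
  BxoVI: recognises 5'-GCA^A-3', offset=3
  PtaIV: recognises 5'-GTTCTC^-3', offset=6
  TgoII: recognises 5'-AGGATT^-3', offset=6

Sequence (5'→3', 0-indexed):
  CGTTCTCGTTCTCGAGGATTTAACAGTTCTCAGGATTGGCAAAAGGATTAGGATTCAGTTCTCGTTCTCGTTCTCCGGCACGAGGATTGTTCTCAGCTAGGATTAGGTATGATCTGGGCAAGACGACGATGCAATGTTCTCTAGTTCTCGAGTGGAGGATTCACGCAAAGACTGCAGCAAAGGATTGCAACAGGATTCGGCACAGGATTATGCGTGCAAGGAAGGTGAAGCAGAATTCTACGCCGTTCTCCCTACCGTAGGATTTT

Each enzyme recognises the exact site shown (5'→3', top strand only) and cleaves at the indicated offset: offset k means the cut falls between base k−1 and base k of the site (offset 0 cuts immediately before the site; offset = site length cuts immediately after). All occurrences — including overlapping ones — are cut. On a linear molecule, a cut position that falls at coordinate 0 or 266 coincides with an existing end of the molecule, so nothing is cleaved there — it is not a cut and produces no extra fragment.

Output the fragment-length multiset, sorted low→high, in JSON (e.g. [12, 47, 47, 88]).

Scan for sites:
  BxoVI (GCAA, off=3): starts [38, 117, 130, 164, 176, 186, 215] → cuts [41, 120, 133, 167, 179, 189, 218]
  PtaIV (GTTCTC, off=6): starts [1, 7, 25, 57, 63, 69, 88, 135, 143, 244] → cuts [7, 13, 31, 63, 69, 75, 94, 141, 149, 250]
  TgoII (AGGATT, off=6): starts [14, 31, 43, 49, 82, 98, 155, 180, 191, 203, 258] → cuts [20, 37, 49, 55, 88, 104, 161, 186, 197, 209, 264]

Pooled cuts: [7, 13, 20, 31, 37, 41, 49, 55, 63, 69, 75, 88, 94, 104, 120, 133, 141, 149, 161, 167, 179, 186, 189, 197, 209, 218, 250, 264]

Fragment lengths:
  [0,7): 7 bp
  [7,13): 6 bp
  [13,20): 7 bp
  [20,31): 11 bp
  [31,37): 6 bp
  [37,41): 4 bp
  [41,49): 8 bp
  [49,55): 6 bp
  [55,63): 8 bp
  [63,69): 6 bp
  [69,75): 6 bp
  [75,88): 13 bp
  [88,94): 6 bp
  [94,104): 10 bp
  [104,120): 16 bp
  [120,133): 13 bp
  [133,141): 8 bp
  [141,149): 8 bp
  [149,161): 12 bp
  [161,167): 6 bp
  [167,179): 12 bp
  [179,186): 7 bp
  [186,189): 3 bp
  [189,197): 8 bp
  [197,209): 12 bp
  [209,218): 9 bp
  [218,250): 32 bp
  [250,264): 14 bp
  [264,266): 2 bp

[2,3,4,6,6,6,6,6,6,6,7,7,7,8,8,8,8,8,9,10,11,12,12,12,13,13,14,16,32]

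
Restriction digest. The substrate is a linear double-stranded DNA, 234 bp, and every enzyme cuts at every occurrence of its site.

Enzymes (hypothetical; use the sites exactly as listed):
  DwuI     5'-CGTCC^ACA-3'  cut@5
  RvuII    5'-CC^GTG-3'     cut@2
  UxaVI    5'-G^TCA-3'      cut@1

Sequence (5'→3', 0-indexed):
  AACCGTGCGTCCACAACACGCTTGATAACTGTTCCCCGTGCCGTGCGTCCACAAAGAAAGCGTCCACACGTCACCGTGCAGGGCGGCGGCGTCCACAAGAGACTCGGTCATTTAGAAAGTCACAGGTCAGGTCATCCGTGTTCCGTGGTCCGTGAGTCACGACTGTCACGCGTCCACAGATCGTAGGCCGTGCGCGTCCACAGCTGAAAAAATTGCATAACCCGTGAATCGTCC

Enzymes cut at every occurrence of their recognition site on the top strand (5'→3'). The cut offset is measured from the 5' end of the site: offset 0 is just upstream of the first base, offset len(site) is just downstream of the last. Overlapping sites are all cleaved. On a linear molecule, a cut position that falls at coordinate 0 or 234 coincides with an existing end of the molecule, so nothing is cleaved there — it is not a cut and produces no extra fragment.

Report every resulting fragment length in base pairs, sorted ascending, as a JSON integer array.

Site scan:
  DwuI CGTCCACA/5: at [7, 45, 60, 89, 170, 194] ⇒ [12, 50, 65, 94, 175, 199]
  RvuII CCGTG/2: at [2, 35, 40, 73, 135, 142, 149, 187, 221] ⇒ [4, 37, 42, 75, 137, 144, 151, 189, 223]
  UxaVI GTCA/1: at [69, 106, 118, 125, 130, 155, 164] ⇒ [70, 107, 119, 126, 131, 156, 165]

All cut coordinates (distinct, sorted): [4, 12, 37, 42, 50, 65, 70, 75, 94, 107, 119, 126, 131, 137, 144, 151, 156, 165, 175, 189, 199, 223]

Fragments:
  [0,4): 4 bp
  [4,12): 8 bp
  [12,37): 25 bp
  [37,42): 5 bp
  [42,50): 8 bp
  [50,65): 15 bp
  [65,70): 5 bp
  [70,75): 5 bp
  [75,94): 19 bp
  [94,107): 13 bp
  [107,119): 12 bp
  [119,126): 7 bp
  [126,131): 5 bp
  [131,137): 6 bp
  [137,144): 7 bp
  [144,151): 7 bp
  [151,156): 5 bp
  [156,165): 9 bp
  [165,175): 10 bp
  [175,189): 14 bp
  [189,199): 10 bp
  [199,223): 24 bp
  [223,234): 11 bp

[4,5,5,5,5,5,6,7,7,7,8,8,9,10,10,11,12,13,14,15,19,24,25]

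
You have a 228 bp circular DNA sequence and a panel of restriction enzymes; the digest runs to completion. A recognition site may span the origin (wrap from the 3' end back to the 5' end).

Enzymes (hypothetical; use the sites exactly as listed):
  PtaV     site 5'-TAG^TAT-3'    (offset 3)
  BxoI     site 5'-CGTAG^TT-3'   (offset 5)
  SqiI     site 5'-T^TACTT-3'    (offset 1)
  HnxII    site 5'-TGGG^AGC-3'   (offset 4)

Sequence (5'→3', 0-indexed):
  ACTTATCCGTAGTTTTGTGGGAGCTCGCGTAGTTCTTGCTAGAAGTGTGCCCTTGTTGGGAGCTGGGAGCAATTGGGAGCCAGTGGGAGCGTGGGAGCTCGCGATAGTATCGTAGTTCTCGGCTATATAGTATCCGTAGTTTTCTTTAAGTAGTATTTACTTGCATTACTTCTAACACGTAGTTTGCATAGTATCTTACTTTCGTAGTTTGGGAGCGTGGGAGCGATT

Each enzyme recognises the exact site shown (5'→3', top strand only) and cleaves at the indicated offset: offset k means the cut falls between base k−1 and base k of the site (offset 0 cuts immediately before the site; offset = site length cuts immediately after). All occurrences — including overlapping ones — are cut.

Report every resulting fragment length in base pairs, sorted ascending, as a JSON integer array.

[4,5,6,6,7,8,8,8,9,9,9,9,10,10,11,11,12,13,14,15,16,28]

Site scan:
  PtaV TAGTAT/3: at [104, 127, 150, 188] ⇒ [107, 130, 153, 191]
  BxoI CGTAGTT/5: at [7, 27, 110, 134, 177, 202] ⇒ [12, 32, 115, 139, 182, 207]
  SqiI TTACTT/1: at [156, 165, 195, 226] ⇒ [157, 166, 196, 227]
  HnxII TGGGAGC/4: at [17, 56, 63, 73, 83, 91, 209, 217] ⇒ [21, 60, 67, 77, 87, 95, 213, 221]

Pooled cuts: [12, 21, 32, 60, 67, 77, 87, 95, 107, 115, 130, 139, 153, 157, 166, 182, 191, 196, 207, 213, 221, 227]

Fragments:
  12→21: 9 bp
  21→32: 11 bp
  32→60: 28 bp
  60→67: 7 bp
  67→77: 10 bp
  77→87: 10 bp
  87→95: 8 bp
  95→107: 12 bp
  107→115: 8 bp
  115→130: 15 bp
  130→139: 9 bp
  139→153: 14 bp
  153→157: 4 bp
  157→166: 9 bp
  166→182: 16 bp
  182→191: 9 bp
  191→196: 5 bp
  196→207: 11 bp
  207→213: 6 bp
  213→221: 8 bp
  221→227: 6 bp
  227→12 (wrap): 228-227+12 = 13 bp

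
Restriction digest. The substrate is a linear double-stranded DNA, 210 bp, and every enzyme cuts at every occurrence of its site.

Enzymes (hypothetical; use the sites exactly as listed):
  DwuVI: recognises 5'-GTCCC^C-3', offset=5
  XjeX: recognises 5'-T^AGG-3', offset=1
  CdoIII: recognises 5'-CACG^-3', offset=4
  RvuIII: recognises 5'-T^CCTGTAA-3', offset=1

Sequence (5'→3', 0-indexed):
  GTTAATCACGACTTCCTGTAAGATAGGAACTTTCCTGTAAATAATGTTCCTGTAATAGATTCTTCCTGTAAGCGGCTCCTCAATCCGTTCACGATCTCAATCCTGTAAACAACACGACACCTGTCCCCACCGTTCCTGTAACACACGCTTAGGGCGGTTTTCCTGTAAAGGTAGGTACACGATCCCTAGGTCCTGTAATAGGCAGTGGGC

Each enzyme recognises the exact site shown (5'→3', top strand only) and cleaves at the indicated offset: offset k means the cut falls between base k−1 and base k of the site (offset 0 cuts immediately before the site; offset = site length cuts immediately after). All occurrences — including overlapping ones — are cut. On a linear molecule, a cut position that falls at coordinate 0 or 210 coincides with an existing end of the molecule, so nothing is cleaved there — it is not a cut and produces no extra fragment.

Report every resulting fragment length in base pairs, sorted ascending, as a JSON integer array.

[3,4,4,6,7,8,8,9,9,10,10,11,11,11,11,13,15,15,16,29]

Scan for sites:
  DwuVI GTCCCC/5: at [122] ⇒ [127]
  XjeX TAGG/1: at [23, 149, 171, 186, 198] ⇒ [24, 150, 172, 187, 199]
  CdoIII CACG/4: at [6, 89, 112, 143, 177] ⇒ [10, 93, 116, 147, 181]
  RvuIII TCCTGTAA/1: at [13, 32, 47, 63, 100, 133, 160, 190] ⇒ [14, 33, 48, 64, 101, 134, 161, 191]

All cut coordinates (distinct, sorted): [10, 14, 24, 33, 48, 64, 93, 101, 116, 127, 134, 147, 150, 161, 172, 181, 187, 191, 199]

Fragment lengths:
  [0,10): 10 bp
  [10,14): 4 bp
  [14,24): 10 bp
  [24,33): 9 bp
  [33,48): 15 bp
  [48,64): 16 bp
  [64,93): 29 bp
  [93,101): 8 bp
  [101,116): 15 bp
  [116,127): 11 bp
  [127,134): 7 bp
  [134,147): 13 bp
  [147,150): 3 bp
  [150,161): 11 bp
  [161,172): 11 bp
  [172,181): 9 bp
  [181,187): 6 bp
  [187,191): 4 bp
  [191,199): 8 bp
  [199,210): 11 bp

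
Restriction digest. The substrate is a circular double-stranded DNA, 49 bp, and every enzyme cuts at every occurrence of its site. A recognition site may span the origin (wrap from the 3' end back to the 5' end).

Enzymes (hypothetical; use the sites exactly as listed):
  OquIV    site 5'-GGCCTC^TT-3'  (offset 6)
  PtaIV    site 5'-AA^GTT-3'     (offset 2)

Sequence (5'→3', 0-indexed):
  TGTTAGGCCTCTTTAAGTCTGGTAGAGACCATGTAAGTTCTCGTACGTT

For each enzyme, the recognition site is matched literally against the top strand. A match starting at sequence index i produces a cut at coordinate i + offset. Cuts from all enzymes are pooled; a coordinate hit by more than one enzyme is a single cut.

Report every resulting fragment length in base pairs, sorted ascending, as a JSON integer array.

[24,25]

Per-enzyme occurrences:
  OquIV (GGCCTCTT, off=6): starts [5] → cuts [11]
  PtaIV (AAGTT, off=2): starts [34] → cuts [36]

Pooled cuts: [11, 36]

Fragments:
  11→36: 25 bp
  36→11 (wrap): 49-36+11 = 24 bp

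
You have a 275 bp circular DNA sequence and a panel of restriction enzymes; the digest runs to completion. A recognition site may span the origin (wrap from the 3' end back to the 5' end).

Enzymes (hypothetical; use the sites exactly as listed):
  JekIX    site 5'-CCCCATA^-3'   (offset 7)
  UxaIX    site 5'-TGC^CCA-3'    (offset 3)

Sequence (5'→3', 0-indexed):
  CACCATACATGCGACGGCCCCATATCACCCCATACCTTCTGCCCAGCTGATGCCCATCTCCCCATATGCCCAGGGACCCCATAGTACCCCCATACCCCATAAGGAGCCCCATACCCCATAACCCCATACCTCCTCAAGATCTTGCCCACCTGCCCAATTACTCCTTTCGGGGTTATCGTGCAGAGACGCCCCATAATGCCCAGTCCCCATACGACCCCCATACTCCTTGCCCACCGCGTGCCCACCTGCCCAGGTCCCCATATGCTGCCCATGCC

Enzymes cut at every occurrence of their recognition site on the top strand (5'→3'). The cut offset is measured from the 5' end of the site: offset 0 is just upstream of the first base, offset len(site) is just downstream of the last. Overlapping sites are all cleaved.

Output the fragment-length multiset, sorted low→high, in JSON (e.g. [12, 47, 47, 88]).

[3,4,6,6,7,7,8,8,8,8,8,10,11,11,11,11,12,12,13,13,14,17,25,42]

Scan for sites:
  JekIX (CCCCATA, off=7): starts [17, 27, 59, 76, 87, 94, 106, 113, 121, 188, 204, 215, 255] → cuts [24, 34, 66, 83, 94, 101, 113, 120, 128, 195, 211, 222, 262]
  UxaIX (TGCCCA, off=3): starts [39, 50, 66, 142, 150, 196, 227, 238, 246, 265, 271] → cuts [42, 53, 69, 145, 153, 199, 230, 241, 249, 268, 274]

All cut coordinates (distinct, sorted): [24, 34, 42, 53, 66, 69, 83, 94, 101, 113, 120, 128, 145, 153, 195, 199, 211, 222, 230, 241, 249, 262, 268, 274]

Fragment lengths:
  24→34: 10 bp
  34→42: 8 bp
  42→53: 11 bp
  53→66: 13 bp
  66→69: 3 bp
  69→83: 14 bp
  83→94: 11 bp
  94→101: 7 bp
  101→113: 12 bp
  113→120: 7 bp
  120→128: 8 bp
  128→145: 17 bp
  145→153: 8 bp
  153→195: 42 bp
  195→199: 4 bp
  199→211: 12 bp
  211→222: 11 bp
  222→230: 8 bp
  230→241: 11 bp
  241→249: 8 bp
  249→262: 13 bp
  262→268: 6 bp
  268→274: 6 bp
  274→24 (wrap): 275-274+24 = 25 bp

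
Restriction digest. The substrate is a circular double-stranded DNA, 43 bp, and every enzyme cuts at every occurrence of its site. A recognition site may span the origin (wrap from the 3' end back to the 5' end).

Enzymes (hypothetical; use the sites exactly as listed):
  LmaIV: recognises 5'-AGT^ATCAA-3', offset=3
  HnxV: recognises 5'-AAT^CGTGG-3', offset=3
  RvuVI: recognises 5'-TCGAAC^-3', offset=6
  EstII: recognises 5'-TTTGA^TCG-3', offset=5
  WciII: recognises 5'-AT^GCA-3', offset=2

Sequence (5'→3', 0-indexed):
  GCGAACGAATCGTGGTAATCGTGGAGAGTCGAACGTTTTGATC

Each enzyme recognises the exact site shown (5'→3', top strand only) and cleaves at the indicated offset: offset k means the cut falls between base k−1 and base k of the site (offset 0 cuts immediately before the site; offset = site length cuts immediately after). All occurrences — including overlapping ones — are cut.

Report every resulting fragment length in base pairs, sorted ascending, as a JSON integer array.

[7,9,12,15]

Scan for sites:
  LmaIV (AGTATCAA, off=3): no sites
  HnxV AATCGTGG/3: at [7, 16] ⇒ [10, 19]
  RvuVI TCGAAC/6: at [28] ⇒ [34]
  EstII TTTGATCG/5: at [36] ⇒ [41]
  WciII (ATGCA, off=2): no sites

Pooled cuts: [10, 19, 34, 41]

Fragment lengths:
  10→19: 9 bp
  19→34: 15 bp
  34→41: 7 bp
  41→10 (wrap): 43-41+10 = 12 bp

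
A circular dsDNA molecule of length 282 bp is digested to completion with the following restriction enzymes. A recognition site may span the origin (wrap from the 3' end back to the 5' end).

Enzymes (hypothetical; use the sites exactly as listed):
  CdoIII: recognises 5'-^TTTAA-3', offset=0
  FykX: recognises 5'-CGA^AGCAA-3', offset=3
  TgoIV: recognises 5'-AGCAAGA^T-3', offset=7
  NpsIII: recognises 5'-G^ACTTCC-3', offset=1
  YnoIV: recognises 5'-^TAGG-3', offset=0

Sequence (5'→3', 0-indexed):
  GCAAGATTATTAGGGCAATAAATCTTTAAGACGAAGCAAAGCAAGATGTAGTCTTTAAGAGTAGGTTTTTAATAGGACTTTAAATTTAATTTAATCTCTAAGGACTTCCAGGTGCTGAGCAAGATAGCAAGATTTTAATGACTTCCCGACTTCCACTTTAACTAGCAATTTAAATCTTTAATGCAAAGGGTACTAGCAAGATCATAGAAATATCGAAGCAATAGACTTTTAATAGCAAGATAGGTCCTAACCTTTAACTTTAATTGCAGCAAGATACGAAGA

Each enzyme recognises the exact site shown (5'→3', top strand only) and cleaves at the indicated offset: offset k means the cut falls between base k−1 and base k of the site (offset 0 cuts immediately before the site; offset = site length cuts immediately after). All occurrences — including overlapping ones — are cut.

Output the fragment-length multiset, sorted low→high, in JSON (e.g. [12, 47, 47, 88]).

[1,4,5,5,6,6,6,6,7,7,8,8,8,8,8,10,11,12,12,12,13,14,14,14,15,16,21,25]

Per-enzyme occurrences:
  CdoIII TTTAA/0: at [24, 53, 67, 78, 84, 89, 133, 156, 168, 176, 227, 252, 258] ⇒ [24, 53, 67, 78, 84, 89, 133, 156, 168, 176, 227, 252, 258]
  FykX CGAAGCAA/3: at [31, 213] ⇒ [34, 216]
  TgoIV AGCAAGAT/7: at [39, 117, 125, 194, 233, 267, 281] ⇒ [6, 46, 124, 132, 201, 240, 274]
  NpsIII GACTTCC/1: at [102, 139, 147] ⇒ [103, 140, 148]
  YnoIV TAGG/0: at [10, 61, 72, 240] ⇒ [10, 61, 72, 240]

All cut coordinates (distinct, sorted): [6, 10, 24, 34, 46, 53, 61, 67, 72, 78, 84, 89, 103, 124, 132, 133, 140, 148, 156, 168, 176, 201, 216, 227, 240, 252, 258, 274]

Fragment lengths:
  6→10: 4 bp
  10→24: 14 bp
  24→34: 10 bp
  34→46: 12 bp
  46→53: 7 bp
  53→61: 8 bp
  61→67: 6 bp
  67→72: 5 bp
  72→78: 6 bp
  78→84: 6 bp
  84→89: 5 bp
  89→103: 14 bp
  103→124: 21 bp
  124→132: 8 bp
  132→133: 1 bp
  133→140: 7 bp
  140→148: 8 bp
  148→156: 8 bp
  156→168: 12 bp
  168→176: 8 bp
  176→201: 25 bp
  201→216: 15 bp
  216→227: 11 bp
  227→240: 13 bp
  240→252: 12 bp
  252→258: 6 bp
  258→274: 16 bp
  274→6 (wrap): 282-274+6 = 14 bp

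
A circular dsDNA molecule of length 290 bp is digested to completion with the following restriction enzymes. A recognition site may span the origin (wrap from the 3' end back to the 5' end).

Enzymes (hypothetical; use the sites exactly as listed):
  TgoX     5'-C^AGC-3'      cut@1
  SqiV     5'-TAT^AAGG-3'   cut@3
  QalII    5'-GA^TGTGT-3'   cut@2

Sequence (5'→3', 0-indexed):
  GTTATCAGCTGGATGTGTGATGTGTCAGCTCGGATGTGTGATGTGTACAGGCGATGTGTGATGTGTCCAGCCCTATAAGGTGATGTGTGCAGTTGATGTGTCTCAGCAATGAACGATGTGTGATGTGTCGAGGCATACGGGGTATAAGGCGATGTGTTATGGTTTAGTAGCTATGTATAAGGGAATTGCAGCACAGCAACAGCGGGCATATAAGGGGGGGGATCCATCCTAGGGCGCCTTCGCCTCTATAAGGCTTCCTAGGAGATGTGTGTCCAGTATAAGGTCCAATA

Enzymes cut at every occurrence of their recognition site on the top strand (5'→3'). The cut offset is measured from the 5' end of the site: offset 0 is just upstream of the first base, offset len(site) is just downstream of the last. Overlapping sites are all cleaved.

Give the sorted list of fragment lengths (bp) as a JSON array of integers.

Per-enzyme occurrences:
  TgoX (CAGC, off=1): starts [5, 25, 67, 103, 188, 193, 199] → cuts [6, 26, 68, 104, 189, 194, 200]
  SqiV (TATAAGG, off=3): starts [73, 142, 175, 208, 246, 276] → cuts [76, 145, 178, 211, 249, 279]
  QalII (GATGTGT, off=2): starts [11, 18, 32, 39, 52, 59, 81, 94, 114, 121, 150, 263] → cuts [13, 20, 34, 41, 54, 61, 83, 96, 116, 123, 152, 265]

Pooled cuts: [6, 13, 20, 26, 34, 41, 54, 61, 68, 76, 83, 96, 104, 116, 123, 145, 152, 178, 189, 194, 200, 211, 249, 265, 279]

Fragment lengths:
  6→13: 7 bp
  13→20: 7 bp
  20→26: 6 bp
  26→34: 8 bp
  34→41: 7 bp
  41→54: 13 bp
  54→61: 7 bp
  61→68: 7 bp
  68→76: 8 bp
  76→83: 7 bp
  83→96: 13 bp
  96→104: 8 bp
  104→116: 12 bp
  116→123: 7 bp
  123→145: 22 bp
  145→152: 7 bp
  152→178: 26 bp
  178→189: 11 bp
  189→194: 5 bp
  194→200: 6 bp
  200→211: 11 bp
  211→249: 38 bp
  249→265: 16 bp
  265→279: 14 bp
  279→6 (wrap): 290-279+6 = 17 bp

[5,6,6,7,7,7,7,7,7,7,7,8,8,8,11,11,12,13,13,14,16,17,22,26,38]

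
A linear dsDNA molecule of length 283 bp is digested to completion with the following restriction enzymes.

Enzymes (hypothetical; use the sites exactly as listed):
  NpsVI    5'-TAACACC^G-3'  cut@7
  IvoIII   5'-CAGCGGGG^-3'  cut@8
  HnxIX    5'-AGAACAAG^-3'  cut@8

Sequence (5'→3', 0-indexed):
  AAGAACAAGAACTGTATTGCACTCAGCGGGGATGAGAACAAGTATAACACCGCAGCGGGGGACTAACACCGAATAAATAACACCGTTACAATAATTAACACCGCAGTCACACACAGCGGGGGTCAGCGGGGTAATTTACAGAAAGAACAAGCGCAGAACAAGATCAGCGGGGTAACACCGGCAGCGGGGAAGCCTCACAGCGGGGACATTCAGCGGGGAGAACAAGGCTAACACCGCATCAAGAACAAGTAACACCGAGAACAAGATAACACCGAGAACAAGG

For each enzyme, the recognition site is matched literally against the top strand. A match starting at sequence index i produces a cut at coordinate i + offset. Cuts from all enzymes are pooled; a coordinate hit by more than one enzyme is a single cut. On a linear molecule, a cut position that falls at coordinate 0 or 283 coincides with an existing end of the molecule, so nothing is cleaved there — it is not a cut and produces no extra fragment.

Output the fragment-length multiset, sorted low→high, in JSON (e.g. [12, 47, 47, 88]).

Per-enzyme occurrences:
  NpsVI (TAACACCG, off=7): starts [44, 63, 77, 95, 172, 228, 249, 266] → cuts [51, 70, 84, 102, 179, 235, 256, 273]
  IvoIII (CAGCGGGG, off=8): starts [23, 52, 113, 123, 164, 181, 197, 210] → cuts [31, 60, 121, 131, 172, 189, 205, 218]
  HnxIX (AGAACAAG, off=8): starts [1, 34, 143, 154, 218, 241, 257, 274] → cuts [9, 42, 151, 162, 226, 249, 265, 282]

Pooled cuts: [9, 31, 42, 51, 60, 70, 84, 102, 121, 131, 151, 162, 172, 179, 189, 205, 218, 226, 235, 249, 256, 265, 273, 282]

Fragments:
  [0,9): 9 bp
  [9,31): 22 bp
  [31,42): 11 bp
  [42,51): 9 bp
  [51,60): 9 bp
  [60,70): 10 bp
  [70,84): 14 bp
  [84,102): 18 bp
  [102,121): 19 bp
  [121,131): 10 bp
  [131,151): 20 bp
  [151,162): 11 bp
  [162,172): 10 bp
  [172,179): 7 bp
  [179,189): 10 bp
  [189,205): 16 bp
  [205,218): 13 bp
  [218,226): 8 bp
  [226,235): 9 bp
  [235,249): 14 bp
  [249,256): 7 bp
  [256,265): 9 bp
  [265,273): 8 bp
  [273,282): 9 bp
  [282,283): 1 bp

[1,7,7,8,8,9,9,9,9,9,9,10,10,10,10,11,11,13,14,14,16,18,19,20,22]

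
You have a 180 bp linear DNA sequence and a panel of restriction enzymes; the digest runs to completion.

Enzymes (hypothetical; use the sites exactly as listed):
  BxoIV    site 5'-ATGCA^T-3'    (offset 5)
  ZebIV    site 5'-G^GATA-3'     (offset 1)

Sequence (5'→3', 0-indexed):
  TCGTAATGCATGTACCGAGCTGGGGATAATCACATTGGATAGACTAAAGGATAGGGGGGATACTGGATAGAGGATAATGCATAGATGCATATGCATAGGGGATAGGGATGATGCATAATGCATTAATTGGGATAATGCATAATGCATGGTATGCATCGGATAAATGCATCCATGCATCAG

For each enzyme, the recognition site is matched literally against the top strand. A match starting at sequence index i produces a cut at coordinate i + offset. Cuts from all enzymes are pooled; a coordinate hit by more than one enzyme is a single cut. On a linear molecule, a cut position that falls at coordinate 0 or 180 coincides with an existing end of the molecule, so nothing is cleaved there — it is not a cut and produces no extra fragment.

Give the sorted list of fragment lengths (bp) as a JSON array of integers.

Per-enzyme occurrences:
  BxoIV ATGCAT/5: at [5, 76, 84, 90, 110, 117, 134, 141, 150, 163, 171] ⇒ [10, 81, 89, 95, 115, 122, 139, 146, 155, 168, 176]
  ZebIV GGATA/1: at [23, 36, 48, 57, 64, 71, 99, 129, 157] ⇒ [24, 37, 49, 58, 65, 72, 100, 130, 158]

Pooled cuts: [10, 24, 37, 49, 58, 65, 72, 81, 89, 95, 100, 115, 122, 130, 139, 146, 155, 158, 168, 176]

Fragments:
  [0,10): 10 bp
  [10,24): 14 bp
  [24,37): 13 bp
  [37,49): 12 bp
  [49,58): 9 bp
  [58,65): 7 bp
  [65,72): 7 bp
  [72,81): 9 bp
  [81,89): 8 bp
  [89,95): 6 bp
  [95,100): 5 bp
  [100,115): 15 bp
  [115,122): 7 bp
  [122,130): 8 bp
  [130,139): 9 bp
  [139,146): 7 bp
  [146,155): 9 bp
  [155,158): 3 bp
  [158,168): 10 bp
  [168,176): 8 bp
  [176,180): 4 bp

[3,4,5,6,7,7,7,7,8,8,8,9,9,9,9,10,10,12,13,14,15]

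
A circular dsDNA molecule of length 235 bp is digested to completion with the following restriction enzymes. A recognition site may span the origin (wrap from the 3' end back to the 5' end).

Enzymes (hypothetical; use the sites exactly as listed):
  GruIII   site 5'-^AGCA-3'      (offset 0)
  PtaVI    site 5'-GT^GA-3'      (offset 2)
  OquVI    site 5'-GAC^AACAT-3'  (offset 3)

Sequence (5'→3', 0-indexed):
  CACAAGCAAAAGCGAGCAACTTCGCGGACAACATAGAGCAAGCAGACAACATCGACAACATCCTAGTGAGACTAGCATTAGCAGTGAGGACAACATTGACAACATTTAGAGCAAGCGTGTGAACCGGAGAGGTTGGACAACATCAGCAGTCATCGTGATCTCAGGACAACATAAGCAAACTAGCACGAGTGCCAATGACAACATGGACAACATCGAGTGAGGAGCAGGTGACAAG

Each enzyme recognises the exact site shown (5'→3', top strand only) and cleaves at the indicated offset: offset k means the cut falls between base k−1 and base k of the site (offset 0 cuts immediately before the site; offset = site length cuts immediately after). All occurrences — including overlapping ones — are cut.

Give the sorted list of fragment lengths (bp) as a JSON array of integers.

[4,4,4,6,6,6,6,6,6,6,7,7,7,8,9,9,9,9,10,10,11,11,11,12,15,18,18]

Scan for sites:
  GruIII (AGCA, off=0): starts [4, 14, 36, 40, 73, 79, 109, 144, 173, 181, 222, 233] → cuts [4, 14, 36, 40, 73, 79, 109, 144, 173, 181, 222, 233]
  PtaVI (GTGA, off=2): starts [65, 83, 118, 154, 216, 227] → cuts [67, 85, 120, 156, 218, 229]
  OquVI (GACAACAT, off=3): starts [26, 44, 53, 88, 97, 135, 164, 196, 205] → cuts [29, 47, 56, 91, 100, 138, 167, 199, 208]

Pooled cuts: [4, 14, 29, 36, 40, 47, 56, 67, 73, 79, 85, 91, 100, 109, 120, 138, 144, 156, 167, 173, 181, 199, 208, 218, 222, 229, 233]

Fragments:
  4→14: 10 bp
  14→29: 15 bp
  29→36: 7 bp
  36→40: 4 bp
  40→47: 7 bp
  47→56: 9 bp
  56→67: 11 bp
  67→73: 6 bp
  73→79: 6 bp
  79→85: 6 bp
  85→91: 6 bp
  91→100: 9 bp
  100→109: 9 bp
  109→120: 11 bp
  120→138: 18 bp
  138→144: 6 bp
  144→156: 12 bp
  156→167: 11 bp
  167→173: 6 bp
  173→181: 8 bp
  181→199: 18 bp
  199→208: 9 bp
  208→218: 10 bp
  218→222: 4 bp
  222→229: 7 bp
  229→233: 4 bp
  233→4 (wrap): 235-233+4 = 6 bp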